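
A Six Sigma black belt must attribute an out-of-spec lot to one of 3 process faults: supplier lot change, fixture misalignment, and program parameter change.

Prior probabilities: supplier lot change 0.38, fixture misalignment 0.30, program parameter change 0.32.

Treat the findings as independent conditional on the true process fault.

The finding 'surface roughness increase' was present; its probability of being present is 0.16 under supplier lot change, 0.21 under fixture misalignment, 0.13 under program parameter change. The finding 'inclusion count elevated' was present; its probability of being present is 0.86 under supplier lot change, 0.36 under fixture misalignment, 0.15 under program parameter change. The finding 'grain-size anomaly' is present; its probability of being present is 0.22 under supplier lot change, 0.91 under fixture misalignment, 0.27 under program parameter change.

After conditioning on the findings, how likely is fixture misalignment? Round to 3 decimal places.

By Bayes' rule with conditional independence, the unnormalized weight for each hypothesis is prior × ∏ likelihoods:
  supplier lot change: 0.38 × 0.16 × 0.86 × 0.22 = 0.011503
  fixture misalignment: 0.30 × 0.21 × 0.36 × 0.91 = 0.020639
  program parameter change: 0.32 × 0.13 × 0.15 × 0.27 = 0.0016848
The unnormalized weights sum to 0.033827.
P(fixture misalignment | evidence) = 0.020639 / 0.033827 ≈ 0.610.

0.610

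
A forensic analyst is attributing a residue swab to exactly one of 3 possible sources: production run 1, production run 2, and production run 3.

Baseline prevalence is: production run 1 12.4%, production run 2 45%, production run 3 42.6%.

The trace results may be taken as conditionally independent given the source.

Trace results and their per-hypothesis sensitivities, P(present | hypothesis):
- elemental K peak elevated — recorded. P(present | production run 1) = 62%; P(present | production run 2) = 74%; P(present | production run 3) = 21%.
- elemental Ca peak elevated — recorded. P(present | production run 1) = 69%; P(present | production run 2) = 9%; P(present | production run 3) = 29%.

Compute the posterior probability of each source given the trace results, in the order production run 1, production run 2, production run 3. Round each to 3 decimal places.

0.487, 0.275, 0.238

By Bayes' rule with conditional independence, the unnormalized weight for each hypothesis is prior × ∏ likelihoods:
  production run 1: 0.124 × 0.62 × 0.69 = 0.053047
  production run 2: 0.450 × 0.74 × 0.09 = 0.02997
  production run 3: 0.426 × 0.21 × 0.29 = 0.025943
Marginal likelihood of the evidence = 0.10896.
P(production run 1 | evidence) = 0.053047 / 0.10896 ≈ 0.487
P(production run 2 | evidence) = 0.02997 / 0.10896 ≈ 0.275
P(production run 3 | evidence) = 0.025943 / 0.10896 ≈ 0.238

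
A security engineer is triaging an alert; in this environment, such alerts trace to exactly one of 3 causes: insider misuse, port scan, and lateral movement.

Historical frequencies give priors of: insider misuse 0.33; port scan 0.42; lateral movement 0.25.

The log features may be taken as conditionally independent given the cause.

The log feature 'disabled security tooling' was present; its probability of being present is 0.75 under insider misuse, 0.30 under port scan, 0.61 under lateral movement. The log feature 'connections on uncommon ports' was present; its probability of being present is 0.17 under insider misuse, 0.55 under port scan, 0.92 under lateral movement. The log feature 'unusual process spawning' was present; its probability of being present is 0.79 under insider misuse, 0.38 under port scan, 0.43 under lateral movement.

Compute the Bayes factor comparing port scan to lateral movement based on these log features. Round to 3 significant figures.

Joint likelihood of the log feature pattern under each hypothesis:
  port scan: 0.30 × 0.55 × 0.38 = 0.0627
  lateral movement: 0.61 × 0.92 × 0.43 = 0.24132
Bayes factor = 0.0627 / 0.24132 ≈ 0.260

0.260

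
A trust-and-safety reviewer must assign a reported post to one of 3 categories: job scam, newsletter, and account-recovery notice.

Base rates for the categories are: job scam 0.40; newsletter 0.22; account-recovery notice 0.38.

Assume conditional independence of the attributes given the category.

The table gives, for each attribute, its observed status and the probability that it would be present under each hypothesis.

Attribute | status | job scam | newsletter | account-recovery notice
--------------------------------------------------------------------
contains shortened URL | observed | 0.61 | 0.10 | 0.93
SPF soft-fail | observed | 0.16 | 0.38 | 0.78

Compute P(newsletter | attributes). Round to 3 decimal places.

0.026

By Bayes' rule with conditional independence, the unnormalized weight for each hypothesis is prior × ∏ likelihoods:
  job scam: 0.40 × 0.61 × 0.16 = 0.03904
  newsletter: 0.22 × 0.10 × 0.38 = 0.00836
  account-recovery notice: 0.38 × 0.93 × 0.78 = 0.27565
Normalizing constant Z = 0.03904 + 0.00836 + 0.27565 = 0.32305.
P(newsletter | evidence) = 0.00836 / 0.32305 ≈ 0.026.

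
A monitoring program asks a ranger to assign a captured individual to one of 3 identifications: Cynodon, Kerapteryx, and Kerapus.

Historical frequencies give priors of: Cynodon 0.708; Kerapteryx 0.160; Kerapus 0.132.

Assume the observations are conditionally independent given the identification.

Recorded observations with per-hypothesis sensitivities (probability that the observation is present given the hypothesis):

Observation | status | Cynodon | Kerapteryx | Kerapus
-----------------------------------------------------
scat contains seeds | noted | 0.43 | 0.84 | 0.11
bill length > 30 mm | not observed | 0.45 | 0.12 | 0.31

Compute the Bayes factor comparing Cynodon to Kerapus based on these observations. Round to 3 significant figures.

Take the product of per-observation likelihoods under each hypothesis (using 1 − P(present | H) for each absent observation), then divide.
  Cynodon: 0.43 × (1 − 0.45) = 0.2365
  Kerapus: 0.11 × (1 − 0.31) = 0.0759
Bayes factor = 0.2365 / 0.0759 ≈ 3.12

3.12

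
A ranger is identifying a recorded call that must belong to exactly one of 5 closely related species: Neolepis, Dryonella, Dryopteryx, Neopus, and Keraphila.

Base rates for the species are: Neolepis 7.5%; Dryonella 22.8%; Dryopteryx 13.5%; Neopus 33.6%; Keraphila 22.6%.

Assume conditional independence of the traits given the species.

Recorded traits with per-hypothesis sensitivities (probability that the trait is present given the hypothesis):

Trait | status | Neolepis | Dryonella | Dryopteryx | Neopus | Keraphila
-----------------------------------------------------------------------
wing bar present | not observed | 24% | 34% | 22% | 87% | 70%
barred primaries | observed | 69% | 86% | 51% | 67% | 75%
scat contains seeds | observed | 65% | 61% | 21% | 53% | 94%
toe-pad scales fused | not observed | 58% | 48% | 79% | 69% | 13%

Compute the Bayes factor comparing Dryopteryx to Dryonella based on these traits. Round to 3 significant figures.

0.0974

Take the product of per-trait likelihoods under each hypothesis (using 1 − P(present | H) for each absent trait), then divide.
  Dryopteryx: (1 − 0.22) × 0.51 × 0.21 × (1 − 0.79) = 0.017543
  Dryonella: (1 − 0.34) × 0.86 × 0.61 × (1 − 0.48) = 0.18004
Bayes factor = 0.017543 / 0.18004 ≈ 0.0974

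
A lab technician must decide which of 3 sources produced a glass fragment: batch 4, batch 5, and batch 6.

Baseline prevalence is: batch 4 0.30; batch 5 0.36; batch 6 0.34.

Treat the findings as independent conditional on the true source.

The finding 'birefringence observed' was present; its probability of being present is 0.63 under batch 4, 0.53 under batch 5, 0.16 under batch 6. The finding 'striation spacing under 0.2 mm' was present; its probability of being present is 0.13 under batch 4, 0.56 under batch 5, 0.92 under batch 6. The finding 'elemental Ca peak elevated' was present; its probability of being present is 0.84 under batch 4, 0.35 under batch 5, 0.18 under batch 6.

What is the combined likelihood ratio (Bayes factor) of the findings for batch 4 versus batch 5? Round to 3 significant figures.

0.662

Take the product of per-finding likelihoods under each hypothesis, then divide.
  batch 4: 0.63 × 0.13 × 0.84 = 0.068796
  batch 5: 0.53 × 0.56 × 0.35 = 0.10388
Bayes factor = 0.068796 / 0.10388 ≈ 0.662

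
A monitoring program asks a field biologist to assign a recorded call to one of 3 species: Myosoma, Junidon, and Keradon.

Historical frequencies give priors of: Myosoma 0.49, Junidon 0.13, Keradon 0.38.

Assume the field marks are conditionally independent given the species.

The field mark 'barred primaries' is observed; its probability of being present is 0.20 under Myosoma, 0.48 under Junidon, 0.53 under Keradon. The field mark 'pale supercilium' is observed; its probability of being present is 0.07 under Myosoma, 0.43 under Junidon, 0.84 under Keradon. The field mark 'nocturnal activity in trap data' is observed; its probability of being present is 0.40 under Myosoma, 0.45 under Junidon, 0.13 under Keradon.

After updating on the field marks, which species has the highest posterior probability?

For each hypothesis, the unnormalized posterior weight is prior × product of the field mark likelihoods:
  Myosoma: 0.49 × 0.20 × 0.07 × 0.40 = 0.002744
  Junidon: 0.13 × 0.48 × 0.43 × 0.45 = 0.012074
  Keradon: 0.38 × 0.53 × 0.84 × 0.13 = 0.021993
The unnormalized weights sum to 0.036811.
P(Myosoma | evidence) ≈ 0.002744 / 0.036811 ≈ 0.075
P(Junidon | evidence) ≈ 0.012074 / 0.036811 ≈ 0.328
P(Keradon | evidence) ≈ 0.021993 / 0.036811 ≈ 0.597
The largest is 0.597, so Keradon is most probable.

Keradon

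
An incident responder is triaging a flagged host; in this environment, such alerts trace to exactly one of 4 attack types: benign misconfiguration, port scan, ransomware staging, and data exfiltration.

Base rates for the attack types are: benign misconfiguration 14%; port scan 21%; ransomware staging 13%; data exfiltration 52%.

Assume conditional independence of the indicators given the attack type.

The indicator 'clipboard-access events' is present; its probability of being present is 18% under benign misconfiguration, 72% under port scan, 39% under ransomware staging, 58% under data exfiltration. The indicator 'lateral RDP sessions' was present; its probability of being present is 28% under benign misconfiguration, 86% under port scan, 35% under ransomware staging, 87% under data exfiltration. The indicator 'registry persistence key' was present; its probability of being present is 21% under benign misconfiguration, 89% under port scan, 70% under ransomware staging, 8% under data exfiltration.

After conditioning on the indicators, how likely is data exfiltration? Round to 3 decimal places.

For each hypothesis, the unnormalized posterior weight is prior × product of the indicator likelihoods:
  benign misconfiguration: 0.14 × 0.18 × 0.28 × 0.21 = 0.0014818
  port scan: 0.21 × 0.72 × 0.86 × 0.89 = 0.11573
  ransomware staging: 0.13 × 0.39 × 0.35 × 0.70 = 0.012422
  data exfiltration: 0.52 × 0.58 × 0.87 × 0.08 = 0.020991
Marginal likelihood of the evidence = 0.15062.
P(data exfiltration | evidence) = 0.020991 / 0.15062 ≈ 0.139.

0.139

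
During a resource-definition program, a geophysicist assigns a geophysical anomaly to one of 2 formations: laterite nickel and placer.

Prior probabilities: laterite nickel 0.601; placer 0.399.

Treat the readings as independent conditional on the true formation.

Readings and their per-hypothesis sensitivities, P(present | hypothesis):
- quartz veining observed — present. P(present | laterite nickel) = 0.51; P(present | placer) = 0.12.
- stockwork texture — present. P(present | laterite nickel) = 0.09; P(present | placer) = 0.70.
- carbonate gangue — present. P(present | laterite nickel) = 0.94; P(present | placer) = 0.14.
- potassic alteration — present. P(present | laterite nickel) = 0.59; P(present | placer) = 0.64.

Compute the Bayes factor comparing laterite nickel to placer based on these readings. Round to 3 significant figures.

Joint likelihood of the reading pattern under each hypothesis:
  laterite nickel: 0.51 × 0.09 × 0.94 × 0.59 = 0.025456
  placer: 0.12 × 0.70 × 0.14 × 0.64 = 0.0075264
Bayes factor = 0.025456 / 0.0075264 ≈ 3.38

3.38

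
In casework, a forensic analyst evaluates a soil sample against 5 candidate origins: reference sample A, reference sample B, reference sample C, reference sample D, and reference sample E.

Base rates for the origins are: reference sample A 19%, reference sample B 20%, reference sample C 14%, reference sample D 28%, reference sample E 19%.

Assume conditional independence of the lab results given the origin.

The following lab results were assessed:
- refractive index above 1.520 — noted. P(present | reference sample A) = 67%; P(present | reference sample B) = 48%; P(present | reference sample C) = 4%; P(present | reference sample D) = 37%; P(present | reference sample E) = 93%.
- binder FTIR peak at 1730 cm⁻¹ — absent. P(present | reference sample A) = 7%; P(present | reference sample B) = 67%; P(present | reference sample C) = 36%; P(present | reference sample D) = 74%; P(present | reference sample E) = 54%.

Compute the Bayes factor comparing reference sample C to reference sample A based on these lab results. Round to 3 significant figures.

0.0411

Joint likelihood of the lab result pattern under each hypothesis (using 1 − P(present | H) for each absent lab result):
  reference sample C: 0.04 × (1 − 0.36) = 0.0256
  reference sample A: 0.67 × (1 − 0.07) = 0.6231
Bayes factor = 0.0256 / 0.6231 ≈ 0.0411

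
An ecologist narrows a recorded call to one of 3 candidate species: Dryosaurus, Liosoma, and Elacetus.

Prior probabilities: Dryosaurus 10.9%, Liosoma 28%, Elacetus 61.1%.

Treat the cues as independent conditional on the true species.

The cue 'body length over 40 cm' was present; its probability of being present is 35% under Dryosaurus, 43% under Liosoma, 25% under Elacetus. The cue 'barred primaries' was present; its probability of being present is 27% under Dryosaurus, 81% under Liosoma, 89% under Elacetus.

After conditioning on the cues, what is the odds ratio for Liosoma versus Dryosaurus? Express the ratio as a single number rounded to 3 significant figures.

Posterior odds equal prior odds times the likelihood ratio; only the two competing hypotheses matter.
  Liosoma: 0.280 × 0.43 × 0.81 = 0.097524
  Dryosaurus: 0.109 × 0.35 × 0.27 = 0.0103
Odds(Liosoma : Dryosaurus) = 0.097524 / 0.0103 ≈ 9.47.

9.47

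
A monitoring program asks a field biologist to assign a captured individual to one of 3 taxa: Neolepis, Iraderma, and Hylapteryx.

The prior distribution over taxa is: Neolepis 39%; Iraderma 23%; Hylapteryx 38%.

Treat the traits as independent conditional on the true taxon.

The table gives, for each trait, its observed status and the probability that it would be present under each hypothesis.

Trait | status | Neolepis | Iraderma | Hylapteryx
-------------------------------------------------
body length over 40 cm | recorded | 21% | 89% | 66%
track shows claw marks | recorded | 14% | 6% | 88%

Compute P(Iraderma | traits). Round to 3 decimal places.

0.050

For each hypothesis, the unnormalized posterior weight is prior × product of the trait likelihoods:
  Neolepis: 0.39 × 0.21 × 0.14 = 0.011466
  Iraderma: 0.23 × 0.89 × 0.06 = 0.012282
  Hylapteryx: 0.38 × 0.66 × 0.88 = 0.2207
Marginal likelihood of the evidence = 0.24445.
P(Iraderma | evidence) = 0.012282 / 0.24445 ≈ 0.050.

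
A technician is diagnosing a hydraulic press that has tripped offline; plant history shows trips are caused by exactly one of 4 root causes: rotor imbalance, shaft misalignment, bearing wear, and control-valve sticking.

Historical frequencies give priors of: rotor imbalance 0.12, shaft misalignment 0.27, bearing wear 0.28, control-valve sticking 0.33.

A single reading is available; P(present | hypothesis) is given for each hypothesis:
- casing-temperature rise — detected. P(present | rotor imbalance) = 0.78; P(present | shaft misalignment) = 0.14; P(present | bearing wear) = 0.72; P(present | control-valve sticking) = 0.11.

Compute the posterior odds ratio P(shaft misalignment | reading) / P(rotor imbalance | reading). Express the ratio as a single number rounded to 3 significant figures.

Unnormalized posterior weight (prior times the reading likelihood) for each of the two hypotheses:
  shaft misalignment: 0.27 × 0.14 = 0.0378
  rotor imbalance: 0.12 × 0.78 = 0.0936
Posterior odds = 0.0378 / 0.0936 ≈ 0.404.

0.404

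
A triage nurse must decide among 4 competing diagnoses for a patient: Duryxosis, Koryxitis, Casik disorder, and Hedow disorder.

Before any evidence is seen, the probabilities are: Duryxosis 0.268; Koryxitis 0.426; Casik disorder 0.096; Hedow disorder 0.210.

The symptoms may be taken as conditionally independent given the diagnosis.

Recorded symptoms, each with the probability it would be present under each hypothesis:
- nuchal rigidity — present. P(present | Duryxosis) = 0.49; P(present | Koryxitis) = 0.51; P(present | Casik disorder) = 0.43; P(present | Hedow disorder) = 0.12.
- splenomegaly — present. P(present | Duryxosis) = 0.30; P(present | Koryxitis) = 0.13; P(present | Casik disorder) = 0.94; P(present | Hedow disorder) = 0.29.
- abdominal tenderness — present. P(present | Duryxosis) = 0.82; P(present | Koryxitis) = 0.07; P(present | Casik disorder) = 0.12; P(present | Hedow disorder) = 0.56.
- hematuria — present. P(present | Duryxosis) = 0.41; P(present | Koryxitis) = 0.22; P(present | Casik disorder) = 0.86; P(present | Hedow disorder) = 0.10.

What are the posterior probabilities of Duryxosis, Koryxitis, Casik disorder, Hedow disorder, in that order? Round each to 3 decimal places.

0.732, 0.024, 0.221, 0.023

For each hypothesis, the unnormalized posterior weight is prior × product of the symptom likelihoods:
  Duryxosis: 0.268 × 0.49 × 0.30 × 0.82 × 0.41 = 0.013245
  Koryxitis: 0.426 × 0.51 × 0.13 × 0.07 × 0.22 = 0.00043495
  Casik disorder: 0.096 × 0.43 × 0.94 × 0.12 × 0.86 = 0.0040045
  Hedow disorder: 0.210 × 0.12 × 0.29 × 0.56 × 0.10 = 0.00040925
Normalizing constant Z = 0.013245 + 0.00043495 + 0.0040045 + 0.00040925 = 0.018094.
P(Duryxosis | evidence) = 0.013245 / 0.018094 ≈ 0.732
P(Koryxitis | evidence) = 0.00043495 / 0.018094 ≈ 0.024
P(Casik disorder | evidence) = 0.0040045 / 0.018094 ≈ 0.221
P(Hedow disorder | evidence) = 0.00040925 / 0.018094 ≈ 0.023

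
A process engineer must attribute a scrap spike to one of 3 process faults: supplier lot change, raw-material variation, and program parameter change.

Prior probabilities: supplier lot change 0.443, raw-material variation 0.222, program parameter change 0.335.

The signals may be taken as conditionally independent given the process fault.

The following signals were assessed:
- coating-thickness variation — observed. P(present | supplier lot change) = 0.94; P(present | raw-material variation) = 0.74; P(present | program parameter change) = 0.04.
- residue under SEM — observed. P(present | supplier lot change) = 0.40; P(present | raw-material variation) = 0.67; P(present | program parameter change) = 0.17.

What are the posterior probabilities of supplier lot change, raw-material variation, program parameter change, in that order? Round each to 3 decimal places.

For each hypothesis, the unnormalized posterior weight is prior × product of the signal likelihoods:
  supplier lot change: 0.443 × 0.94 × 0.40 = 0.16657
  raw-material variation: 0.222 × 0.74 × 0.67 = 0.11007
  program parameter change: 0.335 × 0.04 × 0.17 = 0.002278
Marginal likelihood of the evidence = 0.27891.
P(supplier lot change | evidence) = 0.16657 / 0.27891 ≈ 0.597
P(raw-material variation | evidence) = 0.11007 / 0.27891 ≈ 0.395
P(program parameter change | evidence) = 0.002278 / 0.27891 ≈ 0.008

0.597, 0.395, 0.008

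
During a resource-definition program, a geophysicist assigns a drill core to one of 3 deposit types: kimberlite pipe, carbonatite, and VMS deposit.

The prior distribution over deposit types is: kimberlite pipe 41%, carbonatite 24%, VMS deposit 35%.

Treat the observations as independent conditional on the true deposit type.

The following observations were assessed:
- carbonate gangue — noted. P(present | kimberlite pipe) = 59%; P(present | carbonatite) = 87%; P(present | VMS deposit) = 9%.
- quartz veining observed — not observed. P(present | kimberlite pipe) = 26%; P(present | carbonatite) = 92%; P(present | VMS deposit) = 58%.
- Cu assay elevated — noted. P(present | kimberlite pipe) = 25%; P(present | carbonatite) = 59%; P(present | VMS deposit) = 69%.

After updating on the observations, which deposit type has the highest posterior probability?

kimberlite pipe

For each hypothesis, the unnormalized posterior weight is prior × product of the observation likelihoods (using 1 − P(present | H) for each absent observation):
  kimberlite pipe: 0.41 × 0.59 × (1 − 0.26) × 0.25 = 0.044751
  carbonatite: 0.24 × 0.87 × (1 − 0.92) × 0.59 = 0.0098554
  VMS deposit: 0.35 × 0.09 × (1 − 0.58) × 0.69 = 0.0091287
The unnormalized weights sum to 0.063736.
P(kimberlite pipe | evidence) ≈ 0.044751 / 0.063736 ≈ 0.702
P(carbonatite | evidence) ≈ 0.0098554 / 0.063736 ≈ 0.155
P(VMS deposit | evidence) ≈ 0.0091287 / 0.063736 ≈ 0.143
The largest is 0.702, so kimberlite pipe is most probable.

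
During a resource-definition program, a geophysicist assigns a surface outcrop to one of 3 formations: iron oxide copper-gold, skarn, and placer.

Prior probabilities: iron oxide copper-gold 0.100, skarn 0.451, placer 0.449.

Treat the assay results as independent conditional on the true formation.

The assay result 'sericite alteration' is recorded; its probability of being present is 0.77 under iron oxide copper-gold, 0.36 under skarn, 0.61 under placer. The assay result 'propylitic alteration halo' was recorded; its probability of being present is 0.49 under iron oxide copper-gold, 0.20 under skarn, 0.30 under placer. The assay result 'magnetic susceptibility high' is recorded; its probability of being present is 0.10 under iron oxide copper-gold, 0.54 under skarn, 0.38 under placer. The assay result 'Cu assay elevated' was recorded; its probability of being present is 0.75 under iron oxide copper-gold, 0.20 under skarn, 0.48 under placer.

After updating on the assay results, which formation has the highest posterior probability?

placer

By Bayes' rule with conditional independence, the unnormalized weight for each hypothesis is prior × ∏ likelihoods:
  iron oxide copper-gold: 0.100 × 0.77 × 0.49 × 0.10 × 0.75 = 0.0028298
  skarn: 0.451 × 0.36 × 0.20 × 0.54 × 0.20 = 0.003507
  placer: 0.449 × 0.61 × 0.30 × 0.38 × 0.48 = 0.014987
Normalizing constant Z = 0.0028298 + 0.003507 + 0.014987 = 0.021324.
P(iron oxide copper-gold | evidence) ≈ 0.0028298 / 0.021324 ≈ 0.133
P(skarn | evidence) ≈ 0.003507 / 0.021324 ≈ 0.164
P(placer | evidence) ≈ 0.014987 / 0.021324 ≈ 0.703
The largest is 0.703, so placer is most probable.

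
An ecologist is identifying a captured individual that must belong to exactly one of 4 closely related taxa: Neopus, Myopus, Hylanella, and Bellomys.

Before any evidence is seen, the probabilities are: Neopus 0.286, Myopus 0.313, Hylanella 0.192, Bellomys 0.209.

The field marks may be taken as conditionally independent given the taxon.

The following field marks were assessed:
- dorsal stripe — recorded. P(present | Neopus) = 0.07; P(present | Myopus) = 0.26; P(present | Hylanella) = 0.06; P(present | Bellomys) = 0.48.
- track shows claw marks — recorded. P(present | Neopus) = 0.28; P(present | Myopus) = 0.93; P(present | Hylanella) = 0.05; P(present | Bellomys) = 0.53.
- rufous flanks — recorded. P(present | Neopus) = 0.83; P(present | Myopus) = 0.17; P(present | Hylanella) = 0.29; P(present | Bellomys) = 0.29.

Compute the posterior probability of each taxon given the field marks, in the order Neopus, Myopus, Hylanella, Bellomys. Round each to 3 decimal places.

Multiply each prior by the joint likelihood of the field mark pattern:
  Neopus: 0.286 × 0.07 × 0.28 × 0.83 = 0.0046526
  Myopus: 0.313 × 0.26 × 0.93 × 0.17 = 0.012866
  Hylanella: 0.192 × 0.06 × 0.05 × 0.29 = 0.00016704
  Bellomys: 0.209 × 0.48 × 0.53 × 0.29 = 0.015419
The unnormalized weights sum to 0.033105.
P(Neopus | evidence) = 0.0046526 / 0.033105 ≈ 0.141
P(Myopus | evidence) = 0.012866 / 0.033105 ≈ 0.389
P(Hylanella | evidence) = 0.00016704 / 0.033105 ≈ 0.005
P(Bellomys | evidence) = 0.015419 / 0.033105 ≈ 0.466

0.141, 0.389, 0.005, 0.466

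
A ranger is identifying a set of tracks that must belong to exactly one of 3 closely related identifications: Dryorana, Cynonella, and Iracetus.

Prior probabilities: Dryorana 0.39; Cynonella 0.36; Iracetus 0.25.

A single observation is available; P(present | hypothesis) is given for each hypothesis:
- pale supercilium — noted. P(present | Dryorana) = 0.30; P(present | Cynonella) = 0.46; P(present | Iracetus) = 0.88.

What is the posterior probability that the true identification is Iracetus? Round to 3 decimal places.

0.438

Multiply each prior by the likelihood of the observation:
  Dryorana: 0.39 × 0.30 = 0.117
  Cynonella: 0.36 × 0.46 = 0.1656
  Iracetus: 0.25 × 0.88 = 0.22
Marginal likelihood of the evidence = 0.5026.
P(Iracetus | evidence) = 0.22 / 0.5026 ≈ 0.438.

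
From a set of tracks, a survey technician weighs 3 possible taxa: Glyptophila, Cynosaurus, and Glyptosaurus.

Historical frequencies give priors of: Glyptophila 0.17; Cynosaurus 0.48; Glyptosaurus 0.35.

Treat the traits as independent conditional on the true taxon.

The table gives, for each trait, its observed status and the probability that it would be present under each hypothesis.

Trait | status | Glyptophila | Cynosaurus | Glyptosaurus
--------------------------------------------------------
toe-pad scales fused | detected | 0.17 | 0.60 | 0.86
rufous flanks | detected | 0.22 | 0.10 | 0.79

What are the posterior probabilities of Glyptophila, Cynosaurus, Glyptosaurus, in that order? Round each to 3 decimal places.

Multiply each prior by the joint likelihood of the trait pattern:
  Glyptophila: 0.17 × 0.17 × 0.22 = 0.006358
  Cynosaurus: 0.48 × 0.60 × 0.10 = 0.0288
  Glyptosaurus: 0.35 × 0.86 × 0.79 = 0.23779
The unnormalized weights sum to 0.27295.
P(Glyptophila | evidence) = 0.006358 / 0.27295 ≈ 0.023
P(Cynosaurus | evidence) = 0.0288 / 0.27295 ≈ 0.106
P(Glyptosaurus | evidence) = 0.23779 / 0.27295 ≈ 0.871

0.023, 0.106, 0.871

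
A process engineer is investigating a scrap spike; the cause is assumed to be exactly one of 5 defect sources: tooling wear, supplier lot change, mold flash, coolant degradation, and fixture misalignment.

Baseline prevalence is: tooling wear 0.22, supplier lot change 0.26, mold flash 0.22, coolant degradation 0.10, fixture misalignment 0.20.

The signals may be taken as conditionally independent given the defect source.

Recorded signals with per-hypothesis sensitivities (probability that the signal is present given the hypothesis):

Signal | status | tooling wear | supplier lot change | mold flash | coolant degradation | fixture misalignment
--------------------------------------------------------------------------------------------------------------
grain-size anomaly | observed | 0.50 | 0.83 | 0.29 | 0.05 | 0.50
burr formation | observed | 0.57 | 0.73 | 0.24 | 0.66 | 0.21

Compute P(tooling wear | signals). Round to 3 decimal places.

For each hypothesis, the unnormalized posterior weight is prior × product of the signal likelihoods:
  tooling wear: 0.22 × 0.50 × 0.57 = 0.0627
  supplier lot change: 0.26 × 0.83 × 0.73 = 0.15753
  mold flash: 0.22 × 0.29 × 0.24 = 0.015312
  coolant degradation: 0.10 × 0.05 × 0.66 = 0.0033
  fixture misalignment: 0.20 × 0.50 × 0.21 = 0.021
Marginal likelihood of the evidence = 0.25985.
P(tooling wear | evidence) = 0.0627 / 0.25985 ≈ 0.241.

0.241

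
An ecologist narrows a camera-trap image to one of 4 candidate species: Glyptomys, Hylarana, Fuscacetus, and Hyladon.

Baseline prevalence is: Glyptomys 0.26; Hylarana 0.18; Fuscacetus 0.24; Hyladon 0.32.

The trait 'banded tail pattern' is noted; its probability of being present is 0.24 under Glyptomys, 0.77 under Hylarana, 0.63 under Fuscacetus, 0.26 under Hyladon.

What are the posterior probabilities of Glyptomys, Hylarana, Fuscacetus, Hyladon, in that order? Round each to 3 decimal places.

0.143, 0.318, 0.347, 0.191

Multiply each prior by the likelihood of the trait:
  Glyptomys: 0.26 × 0.24 = 0.0624
  Hylarana: 0.18 × 0.77 = 0.1386
  Fuscacetus: 0.24 × 0.63 = 0.1512
  Hyladon: 0.32 × 0.26 = 0.0832
The unnormalized weights sum to 0.4354.
P(Glyptomys | evidence) = 0.0624 / 0.4354 ≈ 0.143
P(Hylarana | evidence) = 0.1386 / 0.4354 ≈ 0.318
P(Fuscacetus | evidence) = 0.1512 / 0.4354 ≈ 0.347
P(Hyladon | evidence) = 0.0832 / 0.4354 ≈ 0.191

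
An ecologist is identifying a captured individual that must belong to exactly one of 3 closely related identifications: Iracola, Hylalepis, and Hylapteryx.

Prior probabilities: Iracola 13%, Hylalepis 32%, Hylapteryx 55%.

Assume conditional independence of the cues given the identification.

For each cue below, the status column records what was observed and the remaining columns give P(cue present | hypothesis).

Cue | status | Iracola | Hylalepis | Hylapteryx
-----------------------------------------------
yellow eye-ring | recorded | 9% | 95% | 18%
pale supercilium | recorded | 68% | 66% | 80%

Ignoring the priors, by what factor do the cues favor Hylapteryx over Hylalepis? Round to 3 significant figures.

0.230

Take the product of per-cue likelihoods under each hypothesis, then divide.
  Hylapteryx: 0.18 × 0.80 = 0.144
  Hylalepis: 0.95 × 0.66 = 0.627
Bayes factor = 0.144 / 0.627 ≈ 0.230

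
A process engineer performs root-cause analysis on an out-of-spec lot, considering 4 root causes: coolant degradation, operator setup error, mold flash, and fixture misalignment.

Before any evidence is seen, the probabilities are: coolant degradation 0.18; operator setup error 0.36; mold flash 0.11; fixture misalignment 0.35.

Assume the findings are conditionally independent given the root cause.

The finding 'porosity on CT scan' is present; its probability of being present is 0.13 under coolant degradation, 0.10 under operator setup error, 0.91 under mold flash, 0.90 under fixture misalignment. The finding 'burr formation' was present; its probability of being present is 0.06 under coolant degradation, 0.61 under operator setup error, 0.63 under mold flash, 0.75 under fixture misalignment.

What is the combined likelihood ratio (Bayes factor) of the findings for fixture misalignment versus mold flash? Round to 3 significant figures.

The Bayes factor is the ratio of the joint likelihoods of the evidence pattern under the two hypotheses.
  fixture misalignment: 0.90 × 0.75 = 0.675
  mold flash: 0.91 × 0.63 = 0.5733
Bayes factor = 0.675 / 0.5733 ≈ 1.18

1.18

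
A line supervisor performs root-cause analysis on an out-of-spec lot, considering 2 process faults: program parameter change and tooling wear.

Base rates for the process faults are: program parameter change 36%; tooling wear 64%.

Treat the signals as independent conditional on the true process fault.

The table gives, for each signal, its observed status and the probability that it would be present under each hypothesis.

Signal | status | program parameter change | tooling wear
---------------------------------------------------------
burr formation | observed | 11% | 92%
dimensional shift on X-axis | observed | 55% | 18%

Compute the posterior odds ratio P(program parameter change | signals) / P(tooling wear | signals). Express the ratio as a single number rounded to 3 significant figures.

Unnormalized posterior weight (prior times the signal likelihoods) for each of the two hypotheses:
  program parameter change: 0.36 × 0.11 × 0.55 = 0.02178
  tooling wear: 0.64 × 0.92 × 0.18 = 0.10598
Odds(program parameter change : tooling wear) = 0.02178 / 0.10598 ≈ 0.206.

0.206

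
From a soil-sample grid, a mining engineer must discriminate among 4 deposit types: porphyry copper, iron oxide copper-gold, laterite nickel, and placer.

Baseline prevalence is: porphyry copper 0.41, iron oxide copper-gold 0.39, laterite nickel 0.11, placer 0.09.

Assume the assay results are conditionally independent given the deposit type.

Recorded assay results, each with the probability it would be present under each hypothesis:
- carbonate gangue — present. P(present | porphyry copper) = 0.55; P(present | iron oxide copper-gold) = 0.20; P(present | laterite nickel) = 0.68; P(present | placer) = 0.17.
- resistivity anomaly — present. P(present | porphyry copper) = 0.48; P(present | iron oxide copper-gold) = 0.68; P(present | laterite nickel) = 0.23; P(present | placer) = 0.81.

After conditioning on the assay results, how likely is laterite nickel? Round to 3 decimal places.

0.090

By Bayes' rule with conditional independence, the unnormalized weight for each hypothesis is prior × ∏ likelihoods:
  porphyry copper: 0.41 × 0.55 × 0.48 = 0.10824
  iron oxide copper-gold: 0.39 × 0.20 × 0.68 = 0.05304
  laterite nickel: 0.11 × 0.68 × 0.23 = 0.017204
  placer: 0.09 × 0.17 × 0.81 = 0.012393
Marginal likelihood of the evidence = 0.19088.
P(laterite nickel | evidence) = 0.017204 / 0.19088 ≈ 0.090.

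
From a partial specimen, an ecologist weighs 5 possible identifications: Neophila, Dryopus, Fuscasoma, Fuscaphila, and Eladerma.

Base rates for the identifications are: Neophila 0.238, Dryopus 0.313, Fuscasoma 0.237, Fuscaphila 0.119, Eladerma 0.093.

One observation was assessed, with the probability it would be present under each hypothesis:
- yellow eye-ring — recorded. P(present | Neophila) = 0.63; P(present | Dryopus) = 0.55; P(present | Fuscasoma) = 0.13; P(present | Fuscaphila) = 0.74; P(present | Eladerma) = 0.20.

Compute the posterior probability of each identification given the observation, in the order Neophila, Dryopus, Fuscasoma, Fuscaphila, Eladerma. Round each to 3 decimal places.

0.326, 0.375, 0.067, 0.192, 0.040

By Bayes' rule, the unnormalized weight for each hypothesis is prior × likelihood:
  Neophila: 0.238 × 0.63 = 0.14994
  Dryopus: 0.313 × 0.55 = 0.17215
  Fuscasoma: 0.237 × 0.13 = 0.03081
  Fuscaphila: 0.119 × 0.74 = 0.08806
  Eladerma: 0.093 × 0.20 = 0.0186
The unnormalized weights sum to 0.45956.
P(Neophila | evidence) = 0.14994 / 0.45956 ≈ 0.326
P(Dryopus | evidence) = 0.17215 / 0.45956 ≈ 0.375
P(Fuscasoma | evidence) = 0.03081 / 0.45956 ≈ 0.067
P(Fuscaphila | evidence) = 0.08806 / 0.45956 ≈ 0.192
P(Eladerma | evidence) = 0.0186 / 0.45956 ≈ 0.040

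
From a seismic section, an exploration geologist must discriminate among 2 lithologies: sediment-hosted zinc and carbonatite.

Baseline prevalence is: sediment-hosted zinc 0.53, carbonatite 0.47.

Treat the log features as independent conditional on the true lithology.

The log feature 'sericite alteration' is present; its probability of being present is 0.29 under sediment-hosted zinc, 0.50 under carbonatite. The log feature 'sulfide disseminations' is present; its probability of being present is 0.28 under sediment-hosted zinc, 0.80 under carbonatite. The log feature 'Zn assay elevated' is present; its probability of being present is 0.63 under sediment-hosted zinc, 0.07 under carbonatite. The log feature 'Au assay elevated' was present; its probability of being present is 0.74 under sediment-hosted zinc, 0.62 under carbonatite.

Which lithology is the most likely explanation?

By Bayes' rule with conditional independence, the unnormalized weight for each hypothesis is prior × ∏ likelihoods:
  sediment-hosted zinc: 0.53 × 0.29 × 0.28 × 0.63 × 0.74 = 0.020063
  carbonatite: 0.47 × 0.50 × 0.80 × 0.07 × 0.62 = 0.0081592
Marginal likelihood of the evidence = 0.028223.
P(sediment-hosted zinc | evidence) ≈ 0.020063 / 0.028223 ≈ 0.711
P(carbonatite | evidence) ≈ 0.0081592 / 0.028223 ≈ 0.289
The largest is 0.711, so sediment-hosted zinc is most probable.

sediment-hosted zinc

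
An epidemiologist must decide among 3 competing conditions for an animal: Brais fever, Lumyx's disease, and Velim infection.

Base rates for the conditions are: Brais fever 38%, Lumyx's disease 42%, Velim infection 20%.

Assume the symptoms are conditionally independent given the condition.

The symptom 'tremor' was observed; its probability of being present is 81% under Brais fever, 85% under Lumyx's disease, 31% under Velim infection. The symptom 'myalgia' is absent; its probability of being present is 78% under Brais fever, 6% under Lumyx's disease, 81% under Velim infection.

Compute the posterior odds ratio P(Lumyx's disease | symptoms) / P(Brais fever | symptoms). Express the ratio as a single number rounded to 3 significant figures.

The normalizing constant cancels in an odds ratio, so compute prior × likelihood for the two hypotheses only (using 1 − P(present | H) for each absent symptom):
  Lumyx's disease: 0.42 × 0.85 × (1 − 0.06) = 0.33558
  Brais fever: 0.38 × 0.81 × (1 − 0.78) = 0.067716
Posterior odds = 0.33558 / 0.067716 ≈ 4.96.

4.96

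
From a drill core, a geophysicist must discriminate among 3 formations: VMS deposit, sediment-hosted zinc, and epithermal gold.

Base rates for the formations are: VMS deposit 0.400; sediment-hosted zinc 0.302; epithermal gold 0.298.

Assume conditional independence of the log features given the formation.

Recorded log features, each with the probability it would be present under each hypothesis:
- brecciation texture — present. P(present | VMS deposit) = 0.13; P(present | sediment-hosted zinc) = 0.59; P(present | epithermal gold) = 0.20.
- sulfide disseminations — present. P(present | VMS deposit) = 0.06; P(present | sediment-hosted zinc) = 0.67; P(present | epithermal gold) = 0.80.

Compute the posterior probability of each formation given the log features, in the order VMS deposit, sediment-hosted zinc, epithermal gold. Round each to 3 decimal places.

Multiply each prior by the joint likelihood of the log feature pattern:
  VMS deposit: 0.400 × 0.13 × 0.06 = 0.00312
  sediment-hosted zinc: 0.302 × 0.59 × 0.67 = 0.11938
  epithermal gold: 0.298 × 0.20 × 0.80 = 0.04768
Normalizing constant Z = 0.00312 + 0.11938 + 0.04768 = 0.17018.
P(VMS deposit | evidence) = 0.00312 / 0.17018 ≈ 0.018
P(sediment-hosted zinc | evidence) = 0.11938 / 0.17018 ≈ 0.701
P(epithermal gold | evidence) = 0.04768 / 0.17018 ≈ 0.280

0.018, 0.701, 0.280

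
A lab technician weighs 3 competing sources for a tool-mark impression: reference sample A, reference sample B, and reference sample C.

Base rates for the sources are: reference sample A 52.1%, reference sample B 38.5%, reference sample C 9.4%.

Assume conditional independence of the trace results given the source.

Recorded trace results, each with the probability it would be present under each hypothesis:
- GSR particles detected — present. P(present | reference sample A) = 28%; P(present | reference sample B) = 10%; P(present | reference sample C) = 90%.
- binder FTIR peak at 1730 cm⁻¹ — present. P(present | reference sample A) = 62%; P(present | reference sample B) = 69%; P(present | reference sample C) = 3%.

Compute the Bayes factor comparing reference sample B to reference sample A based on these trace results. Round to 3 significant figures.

Take the product of per-trace result likelihoods under each hypothesis, then divide.
  reference sample B: 0.10 × 0.69 = 0.069
  reference sample A: 0.28 × 0.62 = 0.1736
Bayes factor = 0.069 / 0.1736 ≈ 0.397

0.397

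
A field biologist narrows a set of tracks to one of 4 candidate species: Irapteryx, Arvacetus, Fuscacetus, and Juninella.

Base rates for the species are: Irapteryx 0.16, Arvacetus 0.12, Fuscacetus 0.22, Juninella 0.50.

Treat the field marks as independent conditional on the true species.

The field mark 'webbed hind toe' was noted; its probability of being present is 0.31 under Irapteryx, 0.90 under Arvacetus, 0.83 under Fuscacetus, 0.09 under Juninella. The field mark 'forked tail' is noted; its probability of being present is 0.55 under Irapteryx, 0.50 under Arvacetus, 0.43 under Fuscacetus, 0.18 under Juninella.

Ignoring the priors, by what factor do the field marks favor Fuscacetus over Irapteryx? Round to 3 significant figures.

Take the product of per-field mark likelihoods under each hypothesis, then divide.
  Fuscacetus: 0.83 × 0.43 = 0.3569
  Irapteryx: 0.31 × 0.55 = 0.1705
Bayes factor = 0.3569 / 0.1705 ≈ 2.09

2.09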